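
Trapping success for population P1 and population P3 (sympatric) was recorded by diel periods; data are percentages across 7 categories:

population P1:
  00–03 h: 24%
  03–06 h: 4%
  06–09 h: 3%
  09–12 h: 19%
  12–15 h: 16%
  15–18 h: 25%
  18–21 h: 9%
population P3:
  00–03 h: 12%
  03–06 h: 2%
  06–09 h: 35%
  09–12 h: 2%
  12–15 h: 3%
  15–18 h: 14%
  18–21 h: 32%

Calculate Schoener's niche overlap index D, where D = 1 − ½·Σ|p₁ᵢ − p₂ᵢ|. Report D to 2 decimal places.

0.45

Convert percentages to proportions (divide by 100).
Σ|p₁ᵢ − p₂ᵢ| = 0.12 + 0.02 + 0.32 + 0.17 + 0.13 + 0.11 + 0.23 = 1.10
D = 1 − ½ × 1.10 = 1 − 0.550 = 0.4500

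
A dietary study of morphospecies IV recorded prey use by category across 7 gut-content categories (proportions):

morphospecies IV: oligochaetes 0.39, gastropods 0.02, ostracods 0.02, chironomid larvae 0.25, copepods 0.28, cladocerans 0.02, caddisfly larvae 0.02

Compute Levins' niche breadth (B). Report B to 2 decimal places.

Σpᵢ² = 0.39² + 0.02² + 0.02² + 0.25² + 0.28² + 0.02² + 0.02² = 0.1521 + 0.0004 + 0.0004 + 0.0625 + 0.0784 + 0.0004 + 0.0004 = 0.2946
B = 1 / 0.2946 = 3.3944

3.39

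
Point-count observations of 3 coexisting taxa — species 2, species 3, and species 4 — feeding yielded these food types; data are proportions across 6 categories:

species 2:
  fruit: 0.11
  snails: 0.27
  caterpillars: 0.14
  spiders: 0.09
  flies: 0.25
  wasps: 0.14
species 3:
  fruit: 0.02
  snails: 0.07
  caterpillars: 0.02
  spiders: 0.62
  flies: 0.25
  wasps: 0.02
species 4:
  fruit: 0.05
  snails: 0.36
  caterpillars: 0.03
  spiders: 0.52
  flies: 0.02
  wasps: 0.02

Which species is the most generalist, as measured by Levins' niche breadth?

species 2

Σp_2ᵢ² = 0.11² + 0.27² + 0.14² + 0.09² + 0.25² + 0.14² = 0.0121 + 0.0729 + 0.0196 + 0.0081 + 0.0625 + 0.0196 = 0.1948
B_2 = 1 / 0.1948 = 5.1335
Σp_3ᵢ² = 0.02² + 0.07² + 0.02² + 0.62² + 0.25² + 0.02² = 0.0004 + 0.0049 + 0.0004 + 0.3844 + 0.0625 + 0.0004 = 0.4530
B_3 = 1 / 0.4530 = 2.2075
Σp_4ᵢ² = 0.05² + 0.36² + 0.03² + 0.52² + 0.02² + 0.02² = 0.0025 + 0.1296 + 0.0009 + 0.2704 + 0.0004 + 0.0004 = 0.4042
B_4 = 1 / 0.4042 = 2.4740
Highest B → broadest niche (most generalist): species 2 (B = 5.13).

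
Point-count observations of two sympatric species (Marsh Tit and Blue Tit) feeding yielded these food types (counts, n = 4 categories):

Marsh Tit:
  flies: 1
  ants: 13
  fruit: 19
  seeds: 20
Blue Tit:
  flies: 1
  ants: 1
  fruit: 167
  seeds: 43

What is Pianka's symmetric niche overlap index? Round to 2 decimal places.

Proportions for Marsh Tit (n=53): 1/53=0.0189, 13/53=0.2453, 19/53=0.3585, 20/53=0.3774
Proportions for Blue Tit (n=212): 1/212=0.0047, 1/212=0.0047, 167/212=0.7877, 43/212=0.2028
Σ p₁ᵢp₂ᵢ = 0.000089 + 0.001153 + 0.282390 + 0.076537 = 0.360169
Σp_1ᵢ² = 0.0189² + 0.2453² + 0.3585² + 0.3774² = 0.000357 + 0.060172 + 0.128522 + 0.142431 = 0.331482
Σp_2ᵢ² = 0.0047² + 0.0047² + 0.7877² + 0.2028² = 0.000022 + 0.000022 + 0.620471 + 0.041128 = 0.661643
O = 0.360169 / √(0.331482 × 0.661643) = 0.360169 / 0.4683191 = 0.7691

0.77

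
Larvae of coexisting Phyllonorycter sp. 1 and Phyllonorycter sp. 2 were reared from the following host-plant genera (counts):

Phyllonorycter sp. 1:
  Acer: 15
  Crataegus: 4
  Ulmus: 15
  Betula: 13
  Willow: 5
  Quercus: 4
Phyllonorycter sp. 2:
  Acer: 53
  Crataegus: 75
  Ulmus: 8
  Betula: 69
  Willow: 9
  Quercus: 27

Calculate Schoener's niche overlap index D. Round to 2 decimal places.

0.67

Proportions for Phyllonorycter sp. 1 (n=56): 15/56=0.2679, 4/56=0.0714, 15/56=0.2679, 13/56=0.2321, 5/56=0.0893, 4/56=0.0714
Proportions for Phyllonorycter sp. 2 (n=241): 53/241=0.2199, 75/241=0.3112, 8/241=0.0332, 69/241=0.2863, 9/241=0.0373, 27/241=0.1120
Σ|p₁ᵢ − p₂ᵢ| = 0.0480 + 0.2398 + 0.2347 + 0.0542 + 0.0520 + 0.0406 = 0.6693
D = 1 − ½ × 0.6693 = 1 − 0.33465 = 0.66535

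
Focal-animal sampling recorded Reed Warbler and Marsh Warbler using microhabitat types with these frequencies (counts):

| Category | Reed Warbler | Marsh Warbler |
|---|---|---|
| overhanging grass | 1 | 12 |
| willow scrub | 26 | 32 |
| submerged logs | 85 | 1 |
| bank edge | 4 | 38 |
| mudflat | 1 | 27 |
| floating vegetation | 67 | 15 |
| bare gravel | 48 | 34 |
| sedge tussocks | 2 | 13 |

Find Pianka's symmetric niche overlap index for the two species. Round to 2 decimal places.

Proportions for Reed Warbler (n=234): 1/234=0.0043, 26/234=0.1111, 85/234=0.3632, 4/234=0.0171, 1/234=0.0043, 67/234=0.2863, 48/234=0.2051, 2/234=0.0085
Proportions for Marsh Warbler (n=172): 12/172=0.0698, 32/172=0.1860, 1/172=0.0058, 38/172=0.2209, 27/172=0.1570, 15/172=0.0872, 34/172=0.1977, 13/172=0.0756
Σ p₁ᵢp₂ᵢ = 0.000300 + 0.020665 + 0.002107 + 0.003777 + 0.000675 + 0.024965 + 0.040548 + 0.000643 = 0.093680
Σp_1ᵢ² = 0.0043² + 0.1111² + 0.3632² + 0.0171² + 0.0043² + 0.2863² + 0.2051² + 0.0085² = 0.000018 + 0.012343 + 0.131914 + 0.000292 + 0.000018 + 0.081968 + 0.042066 + 0.000072 = 0.268691
Σp_2ᵢ² = 0.0698² + 0.1860² + 0.0058² + 0.2209² + 0.1570² + 0.0872² + 0.1977² + 0.0756² = 0.004872 + 0.034596 + 0.000034 + 0.048797 + 0.024649 + 0.007604 + 0.039085 + 0.005715 = 0.165352
O = 0.093680 / √(0.268691 × 0.165352) = 0.093680 / 0.2107809 = 0.4444

0.44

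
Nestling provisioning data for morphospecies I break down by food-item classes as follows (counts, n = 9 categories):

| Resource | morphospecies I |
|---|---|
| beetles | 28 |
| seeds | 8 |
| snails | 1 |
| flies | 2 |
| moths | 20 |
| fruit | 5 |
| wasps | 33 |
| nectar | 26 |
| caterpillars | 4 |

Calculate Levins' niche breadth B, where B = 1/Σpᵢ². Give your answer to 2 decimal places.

Proportions for morphospecies I (n=127): 28/127=0.2205, 8/127=0.0630, 1/127=0.0079, 2/127=0.0157, 20/127=0.1575, 5/127=0.0394, 33/127=0.2598, 26/127=0.2047, 4/127=0.0315
Σpᵢ² = 0.2205² + 0.0630² + 0.0079² + 0.0157² + 0.1575² + 0.0394² + 0.2598² + 0.2047² + 0.0315² = 0.048620 + 0.003969 + 0.000062 + 0.000246 + 0.024806 + 0.001552 + 0.067496 + 0.041902 + 0.000992 = 0.189645
B = 1 / 0.189645 = 5.2730

5.27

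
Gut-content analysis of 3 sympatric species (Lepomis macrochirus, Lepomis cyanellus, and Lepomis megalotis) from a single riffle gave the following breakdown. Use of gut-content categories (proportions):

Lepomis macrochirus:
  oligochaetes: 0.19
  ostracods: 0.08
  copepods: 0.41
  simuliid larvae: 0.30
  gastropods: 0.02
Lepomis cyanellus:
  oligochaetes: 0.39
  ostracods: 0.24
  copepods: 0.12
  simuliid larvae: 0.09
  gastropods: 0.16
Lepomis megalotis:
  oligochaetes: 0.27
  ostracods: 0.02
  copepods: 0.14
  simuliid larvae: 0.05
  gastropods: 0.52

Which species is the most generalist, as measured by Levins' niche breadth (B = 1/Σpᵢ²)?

Lepomis cyanellus

Σp_macrᵢ² = 0.19² + 0.08² + 0.41² + 0.30² + 0.02² = 0.0361 + 0.0064 + 0.1681 + 0.0900 + 0.0004 = 0.3010
B_macr = 1 / 0.3010 = 3.3223
Σp_cyanᵢ² = 0.39² + 0.24² + 0.12² + 0.09² + 0.16² = 0.1521 + 0.0576 + 0.0144 + 0.0081 + 0.0256 = 0.2578
B_cyan = 1 / 0.2578 = 3.8790
Σp_megaᵢ² = 0.27² + 0.02² + 0.14² + 0.05² + 0.52² = 0.0729 + 0.0004 + 0.0196 + 0.0025 + 0.2704 = 0.3658
B_mega = 1 / 0.3658 = 2.7337
Highest B → broadest niche (most generalist): Lepomis cyanellus (B = 3.88).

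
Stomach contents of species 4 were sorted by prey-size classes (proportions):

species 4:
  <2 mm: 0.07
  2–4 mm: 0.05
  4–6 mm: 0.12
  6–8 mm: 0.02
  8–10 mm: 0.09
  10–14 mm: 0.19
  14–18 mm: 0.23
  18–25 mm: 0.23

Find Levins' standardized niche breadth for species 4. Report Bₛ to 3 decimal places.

Σpᵢ² = 0.07² + 0.05² + 0.12² + 0.02² + 0.09² + 0.19² + 0.23² + 0.23² = 0.0049 + 0.0025 + 0.0144 + 0.0004 + 0.0081 + 0.0361 + 0.0529 + 0.0529 = 0.1722
B = 1 / 0.1722 = 5.80720
Bₛ = (B − 1)/(n − 1) = (5.80720 − 1)/(8 − 1) = 4.80720/7 = 0.68674

0.687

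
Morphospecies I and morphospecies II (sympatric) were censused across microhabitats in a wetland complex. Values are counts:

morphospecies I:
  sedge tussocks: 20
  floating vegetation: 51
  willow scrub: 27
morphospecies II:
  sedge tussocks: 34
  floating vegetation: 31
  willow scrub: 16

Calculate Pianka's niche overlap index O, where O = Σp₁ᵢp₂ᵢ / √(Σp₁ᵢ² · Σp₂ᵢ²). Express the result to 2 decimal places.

Proportions for morphospecies I (n=98): 20/98=0.2041, 51/98=0.5204, 27/98=0.2755
Proportions for morphospecies II (n=81): 34/81=0.4198, 31/81=0.3827, 16/81=0.1975
Σ p₁ᵢp₂ᵢ = 0.085681 + 0.199157 + 0.054411 = 0.339249
Σp_1ᵢ² = 0.2041² + 0.5204² + 0.2755² = 0.041657 + 0.270816 + 0.075900 = 0.388373
Σp_2ᵢ² = 0.4198² + 0.3827² + 0.1975² = 0.176232 + 0.146459 + 0.039006 = 0.361697
O = 0.339249 / √(0.388373 × 0.361697) = 0.339249 / 0.3747977 = 0.9052

0.91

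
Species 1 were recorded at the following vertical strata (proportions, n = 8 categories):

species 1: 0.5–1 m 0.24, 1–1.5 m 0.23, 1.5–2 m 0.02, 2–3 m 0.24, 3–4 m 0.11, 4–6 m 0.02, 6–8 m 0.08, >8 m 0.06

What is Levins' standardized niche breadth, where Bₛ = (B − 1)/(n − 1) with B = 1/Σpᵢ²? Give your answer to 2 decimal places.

Σpᵢ² = 0.24² + 0.23² + 0.02² + 0.24² + 0.11² + 0.02² + 0.08² + 0.06² = 0.0576 + 0.0529 + 0.0004 + 0.0576 + 0.0121 + 0.0004 + 0.0064 + 0.0036 = 0.1910
B = 1 / 0.1910 = 5.2356
Bₛ = (B − 1)/(n − 1) = (5.2356 − 1)/(8 − 1) = 4.2356/7 = 0.6051

0.61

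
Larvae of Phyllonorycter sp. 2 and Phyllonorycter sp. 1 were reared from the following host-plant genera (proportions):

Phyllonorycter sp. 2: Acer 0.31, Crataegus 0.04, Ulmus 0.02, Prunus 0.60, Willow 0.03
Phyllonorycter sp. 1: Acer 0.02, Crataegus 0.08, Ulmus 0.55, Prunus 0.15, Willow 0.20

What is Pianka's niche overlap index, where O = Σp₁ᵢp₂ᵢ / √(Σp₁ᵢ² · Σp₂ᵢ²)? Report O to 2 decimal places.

Σ p₁ᵢp₂ᵢ = 0.0062 + 0.0032 + 0.0110 + 0.0900 + 0.0060 = 0.1164
Σp_1ᵢ² = 0.31² + 0.04² + 0.02² + 0.60² + 0.03² = 0.0961 + 0.0016 + 0.0004 + 0.3600 + 0.0009 = 0.4590
Σp_2ᵢ² = 0.02² + 0.08² + 0.55² + 0.15² + 0.20² = 0.0004 + 0.0064 + 0.3025 + 0.0225 + 0.0400 = 0.3718
O = 0.1164 / √(0.4590 × 0.3718) = 0.1164 / 0.41311 = 0.2818

0.28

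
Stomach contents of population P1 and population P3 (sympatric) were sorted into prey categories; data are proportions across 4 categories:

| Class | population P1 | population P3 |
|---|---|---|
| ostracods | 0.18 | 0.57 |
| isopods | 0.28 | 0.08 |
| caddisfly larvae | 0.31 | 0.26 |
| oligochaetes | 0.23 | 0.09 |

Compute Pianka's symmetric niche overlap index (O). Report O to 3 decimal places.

Σ p₁ᵢp₂ᵢ = 0.1026 + 0.0224 + 0.0806 + 0.0207 = 0.2263
Σp_1ᵢ² = 0.18² + 0.28² + 0.31² + 0.23² = 0.0324 + 0.0784 + 0.0961 + 0.0529 = 0.2598
Σp_2ᵢ² = 0.57² + 0.08² + 0.26² + 0.09² = 0.3249 + 0.0064 + 0.0676 + 0.0081 = 0.4070
O = 0.2263 / √(0.2598 × 0.4070) = 0.2263 / 0.325175 = 0.69593

0.696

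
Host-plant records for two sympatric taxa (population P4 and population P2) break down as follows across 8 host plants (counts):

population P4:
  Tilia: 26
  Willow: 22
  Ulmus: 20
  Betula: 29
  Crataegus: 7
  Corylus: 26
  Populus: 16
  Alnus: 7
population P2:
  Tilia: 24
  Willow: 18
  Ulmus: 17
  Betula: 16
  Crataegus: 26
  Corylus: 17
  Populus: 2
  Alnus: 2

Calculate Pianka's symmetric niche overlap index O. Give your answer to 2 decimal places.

Proportions for population P4 (n=153): 26/153=0.1699, 22/153=0.1438, 20/153=0.1307, 29/153=0.1895, 7/153=0.0458, 26/153=0.1699, 16/153=0.1046, 7/153=0.0458
Proportions for population P2 (n=122): 24/122=0.1967, 18/122=0.1475, 17/122=0.1393, 16/122=0.1311, 26/122=0.2131, 17/122=0.1393, 2/122=0.0164, 2/122=0.0164
Σ p₁ᵢp₂ᵢ = 0.033419 + 0.021211 + 0.018207 + 0.024843 + 0.009760 + 0.023667 + 0.001715 + 0.000751 = 0.133573
Σp_1ᵢ² = 0.1699² + 0.1438² + 0.1307² + 0.1895² + 0.0458² + 0.1699² + 0.1046² + 0.0458² = 0.028866 + 0.020678 + 0.017082 + 0.035910 + 0.002098 + 0.028866 + 0.010941 + 0.002098 = 0.146539
Σp_2ᵢ² = 0.1967² + 0.1475² + 0.1393² + 0.1311² + 0.2131² + 0.1393² + 0.0164² + 0.0164² = 0.038691 + 0.021756 + 0.019404 + 0.017187 + 0.045412 + 0.019404 + 0.000269 + 0.000269 = 0.162392
O = 0.133573 / √(0.146539 × 0.162392) = 0.133573 / 0.1542620 = 0.8659

0.87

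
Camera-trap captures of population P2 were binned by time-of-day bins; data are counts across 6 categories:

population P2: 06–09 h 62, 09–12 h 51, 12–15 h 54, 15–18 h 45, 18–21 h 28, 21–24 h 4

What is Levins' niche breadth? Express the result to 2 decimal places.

4.89

Proportions for population P2 (n=244): 62/244=0.2541, 51/244=0.2090, 54/244=0.2213, 45/244=0.1844, 28/244=0.1148, 4/244=0.0164
Σpᵢ² = 0.2541² + 0.2090² + 0.2213² + 0.1844² + 0.1148² + 0.0164² = 0.064567 + 0.043681 + 0.048974 + 0.034003 + 0.013179 + 0.000269 = 0.204673
B = 1 / 0.204673 = 4.8858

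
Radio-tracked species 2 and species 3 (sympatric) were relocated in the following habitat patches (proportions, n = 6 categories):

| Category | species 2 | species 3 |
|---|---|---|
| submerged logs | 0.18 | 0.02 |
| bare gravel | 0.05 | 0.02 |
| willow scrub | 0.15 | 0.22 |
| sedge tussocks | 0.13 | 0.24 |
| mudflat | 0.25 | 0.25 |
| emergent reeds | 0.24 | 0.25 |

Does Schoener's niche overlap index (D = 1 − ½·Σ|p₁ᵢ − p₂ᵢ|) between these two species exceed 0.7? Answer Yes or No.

Σ|p₁ᵢ − p₂ᵢ| = 0.16 + 0.03 + 0.07 + 0.11 + 0.00 + 0.01 = 0.38
D = 1 − ½ × 0.38 = 1 − 0.190 = 0.8100
D = 0.8100 > 0.7 → Yes.

Yes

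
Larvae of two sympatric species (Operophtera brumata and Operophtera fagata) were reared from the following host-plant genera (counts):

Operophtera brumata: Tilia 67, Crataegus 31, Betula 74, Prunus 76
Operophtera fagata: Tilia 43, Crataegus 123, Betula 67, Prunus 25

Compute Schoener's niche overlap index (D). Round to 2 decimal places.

0.65

Proportions for Operophtera brumata (n=248): 67/248=0.2702, 31/248=0.1250, 74/248=0.2984, 76/248=0.3065
Proportions for Operophtera fagata (n=258): 43/258=0.1667, 123/258=0.4767, 67/258=0.2597, 25/258=0.0969
Σ|p₁ᵢ − p₂ᵢ| = 0.1035 + 0.3517 + 0.0387 + 0.2096 = 0.7035
D = 1 − ½ × 0.7035 = 1 − 0.35175 = 0.64825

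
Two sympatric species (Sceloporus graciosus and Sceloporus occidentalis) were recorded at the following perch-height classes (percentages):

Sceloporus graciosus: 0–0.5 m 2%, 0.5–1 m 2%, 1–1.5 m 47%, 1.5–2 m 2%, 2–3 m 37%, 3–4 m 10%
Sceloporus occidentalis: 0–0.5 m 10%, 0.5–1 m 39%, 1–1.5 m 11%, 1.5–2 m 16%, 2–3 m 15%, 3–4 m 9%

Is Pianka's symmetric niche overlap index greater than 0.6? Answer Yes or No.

No

Convert percentages to proportions (divide by 100).
Σ p₁ᵢp₂ᵢ = 0.0020 + 0.0078 + 0.0517 + 0.0032 + 0.0555 + 0.0090 = 0.1292
Σp_1ᵢ² = 0.02² + 0.02² + 0.47² + 0.02² + 0.37² + 0.10² = 0.0004 + 0.0004 + 0.2209 + 0.0004 + 0.1369 + 0.0100 = 0.3690
Σp_2ᵢ² = 0.10² + 0.39² + 0.11² + 0.16² + 0.15² + 0.09² = 0.0100 + 0.1521 + 0.0121 + 0.0256 + 0.0225 + 0.0081 = 0.2304
O = 0.1292 / √(0.3690 × 0.2304) = 0.1292 / 0.29158 = 0.4431
O = 0.4431 < 0.6 → No.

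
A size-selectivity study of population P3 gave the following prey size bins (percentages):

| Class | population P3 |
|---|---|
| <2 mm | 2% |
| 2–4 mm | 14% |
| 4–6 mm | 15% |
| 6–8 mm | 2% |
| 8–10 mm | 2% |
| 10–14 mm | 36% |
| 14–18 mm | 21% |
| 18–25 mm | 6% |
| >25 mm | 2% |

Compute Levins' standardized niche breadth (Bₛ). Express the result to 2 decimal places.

Convert percentages to proportions (divide by 100).
Σpᵢ² = 0.02² + 0.14² + 0.15² + 0.02² + 0.02² + 0.36² + 0.21² + 0.06² + 0.02² = 0.0004 + 0.0196 + 0.0225 + 0.0004 + 0.0004 + 0.1296 + 0.0441 + 0.0036 + 0.0004 = 0.2210
B = 1 / 0.2210 = 4.5249
Bₛ = (B − 1)/(n − 1) = (4.5249 − 1)/(9 − 1) = 3.5249/8 = 0.4406

0.44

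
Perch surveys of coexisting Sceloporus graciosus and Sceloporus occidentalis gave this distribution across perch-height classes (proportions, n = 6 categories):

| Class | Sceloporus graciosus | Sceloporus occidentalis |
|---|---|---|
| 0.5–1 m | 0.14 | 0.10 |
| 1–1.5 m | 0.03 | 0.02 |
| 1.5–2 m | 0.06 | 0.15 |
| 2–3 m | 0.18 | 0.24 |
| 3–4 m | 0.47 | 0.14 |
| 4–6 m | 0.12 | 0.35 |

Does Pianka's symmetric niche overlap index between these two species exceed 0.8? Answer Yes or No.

Σ p₁ᵢp₂ᵢ = 0.0140 + 0.0006 + 0.0090 + 0.0432 + 0.0658 + 0.0420 = 0.1746
Σp_1ᵢ² = 0.14² + 0.03² + 0.06² + 0.18² + 0.47² + 0.12² = 0.0196 + 0.0009 + 0.0036 + 0.0324 + 0.2209 + 0.0144 = 0.2918
Σp_2ᵢ² = 0.10² + 0.02² + 0.15² + 0.24² + 0.14² + 0.35² = 0.0100 + 0.0004 + 0.0225 + 0.0576 + 0.0196 + 0.1225 = 0.2326
O = 0.1746 / √(0.2918 × 0.2326) = 0.1746 / 0.26052 = 0.6702
O = 0.6702 < 0.8 → No.

No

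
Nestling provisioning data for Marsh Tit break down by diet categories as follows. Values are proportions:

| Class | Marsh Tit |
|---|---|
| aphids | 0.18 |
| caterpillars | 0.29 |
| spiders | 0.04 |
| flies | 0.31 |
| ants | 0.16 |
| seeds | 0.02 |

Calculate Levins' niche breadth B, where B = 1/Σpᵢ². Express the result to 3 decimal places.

Σpᵢ² = 0.18² + 0.29² + 0.04² + 0.31² + 0.16² + 0.02² = 0.0324 + 0.0841 + 0.0016 + 0.0961 + 0.0256 + 0.0004 = 0.2402
B = 1 / 0.2402 = 4.16320

4.163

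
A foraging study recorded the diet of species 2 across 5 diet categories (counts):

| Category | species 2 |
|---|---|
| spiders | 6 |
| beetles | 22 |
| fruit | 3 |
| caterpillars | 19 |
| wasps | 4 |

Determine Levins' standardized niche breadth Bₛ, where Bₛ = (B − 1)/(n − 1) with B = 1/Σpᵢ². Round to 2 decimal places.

Proportions for species 2 (n=54): 6/54=0.1111, 22/54=0.4074, 3/54=0.0556, 19/54=0.3519, 4/54=0.0741
Σpᵢ² = 0.1111² + 0.4074² + 0.0556² + 0.3519² + 0.0741² = 0.012343 + 0.165975 + 0.003091 + 0.123834 + 0.005491 = 0.310734
B = 1 / 0.310734 = 3.2182
Bₛ = (B − 1)/(n − 1) = (3.2182 − 1)/(5 − 1) = 2.2182/4 = 0.5546

0.55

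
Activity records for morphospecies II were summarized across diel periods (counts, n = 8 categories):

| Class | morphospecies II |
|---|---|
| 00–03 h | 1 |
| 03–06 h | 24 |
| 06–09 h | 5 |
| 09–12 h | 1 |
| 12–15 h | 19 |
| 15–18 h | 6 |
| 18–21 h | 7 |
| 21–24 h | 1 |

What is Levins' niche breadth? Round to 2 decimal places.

3.90

Proportions for morphospecies II (n=64): 1/64=0.0156, 24/64=0.3750, 5/64=0.0781, 1/64=0.0156, 19/64=0.2969, 6/64=0.0938, 7/64=0.1094, 1/64=0.0156
Σpᵢ² = 0.0156² + 0.3750² + 0.0781² + 0.0156² + 0.2969² + 0.0938² + 0.1094² + 0.0156² = 0.000243 + 0.140625 + 0.006100 + 0.000243 + 0.088150 + 0.008798 + 0.011968 + 0.000243 = 0.256370
B = 1 / 0.256370 = 3.9006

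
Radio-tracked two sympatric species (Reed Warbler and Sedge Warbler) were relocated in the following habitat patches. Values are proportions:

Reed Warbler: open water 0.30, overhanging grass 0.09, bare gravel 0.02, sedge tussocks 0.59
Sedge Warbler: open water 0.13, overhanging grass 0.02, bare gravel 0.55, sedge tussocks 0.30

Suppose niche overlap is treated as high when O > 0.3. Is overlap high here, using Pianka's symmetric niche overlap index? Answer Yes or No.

Yes

Σ p₁ᵢp₂ᵢ = 0.0390 + 0.0018 + 0.0110 + 0.1770 = 0.2288
Σp_1ᵢ² = 0.30² + 0.09² + 0.02² + 0.59² = 0.0900 + 0.0081 + 0.0004 + 0.3481 = 0.4466
Σp_2ᵢ² = 0.13² + 0.02² + 0.55² + 0.30² = 0.0169 + 0.0004 + 0.3025 + 0.0900 = 0.4098
O = 0.2288 / √(0.4466 × 0.4098) = 0.2288 / 0.42780 = 0.5348
O = 0.5348 > 0.3 → Yes.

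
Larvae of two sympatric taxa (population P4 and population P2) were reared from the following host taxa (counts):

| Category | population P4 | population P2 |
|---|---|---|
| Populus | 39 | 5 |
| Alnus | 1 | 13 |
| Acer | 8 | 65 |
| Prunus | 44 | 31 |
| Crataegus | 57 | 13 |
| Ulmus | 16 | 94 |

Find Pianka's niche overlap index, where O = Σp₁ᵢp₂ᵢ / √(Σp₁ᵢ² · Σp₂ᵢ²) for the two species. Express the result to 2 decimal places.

0.43

Proportions for population P4 (n=165): 39/165=0.2364, 1/165=0.0061, 8/165=0.0485, 44/165=0.2667, 57/165=0.3455, 16/165=0.0970
Proportions for population P2 (n=221): 5/221=0.0226, 13/221=0.0588, 65/221=0.2941, 31/221=0.1403, 13/221=0.0588, 94/221=0.4253
Σ p₁ᵢp₂ᵢ = 0.005343 + 0.000359 + 0.014264 + 0.037418 + 0.020315 + 0.041254 = 0.118953
Σp_1ᵢ² = 0.2364² + 0.0061² + 0.0485² + 0.2667² + 0.3455² + 0.0970² = 0.055885 + 0.000037 + 0.002352 + 0.071129 + 0.119370 + 0.009409 = 0.258182
Σp_2ᵢ² = 0.0226² + 0.0588² + 0.2941² + 0.1403² + 0.0588² + 0.4253² = 0.000511 + 0.003457 + 0.086495 + 0.019684 + 0.003457 + 0.180880 = 0.294484
O = 0.118953 / √(0.258182 × 0.294484) = 0.118953 / 0.2757362 = 0.4314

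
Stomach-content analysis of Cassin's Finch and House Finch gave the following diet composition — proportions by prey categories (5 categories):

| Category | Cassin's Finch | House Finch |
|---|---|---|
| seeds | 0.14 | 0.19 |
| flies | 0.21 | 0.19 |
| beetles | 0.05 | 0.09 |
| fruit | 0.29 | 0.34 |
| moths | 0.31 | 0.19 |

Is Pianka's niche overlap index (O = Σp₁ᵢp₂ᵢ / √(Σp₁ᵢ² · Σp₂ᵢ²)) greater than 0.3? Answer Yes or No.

Yes

Σ p₁ᵢp₂ᵢ = 0.0266 + 0.0399 + 0.0045 + 0.0986 + 0.0589 = 0.2285
Σp_1ᵢ² = 0.14² + 0.21² + 0.05² + 0.29² + 0.31² = 0.0196 + 0.0441 + 0.0025 + 0.0841 + 0.0961 = 0.2464
Σp_2ᵢ² = 0.19² + 0.19² + 0.09² + 0.34² + 0.19² = 0.0361 + 0.0361 + 0.0081 + 0.1156 + 0.0361 = 0.2320
O = 0.2285 / √(0.2464 × 0.2320) = 0.2285 / 0.23909 = 0.9557
O = 0.9557 > 0.3 → Yes.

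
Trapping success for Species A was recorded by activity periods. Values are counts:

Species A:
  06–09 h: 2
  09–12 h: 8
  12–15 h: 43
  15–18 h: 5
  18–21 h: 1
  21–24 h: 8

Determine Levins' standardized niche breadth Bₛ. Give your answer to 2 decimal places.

0.25

Proportions for Species A (n=67): 2/67=0.0299, 8/67=0.1194, 43/67=0.6418, 5/67=0.0746, 1/67=0.0149, 8/67=0.1194
Σpᵢ² = 0.0299² + 0.1194² + 0.6418² + 0.0746² + 0.0149² + 0.1194² = 0.000894 + 0.014256 + 0.411907 + 0.005565 + 0.000222 + 0.014256 = 0.447100
B = 1 / 0.447100 = 2.2366
Bₛ = (B − 1)/(n − 1) = (2.2366 − 1)/(6 − 1) = 1.2366/5 = 0.2473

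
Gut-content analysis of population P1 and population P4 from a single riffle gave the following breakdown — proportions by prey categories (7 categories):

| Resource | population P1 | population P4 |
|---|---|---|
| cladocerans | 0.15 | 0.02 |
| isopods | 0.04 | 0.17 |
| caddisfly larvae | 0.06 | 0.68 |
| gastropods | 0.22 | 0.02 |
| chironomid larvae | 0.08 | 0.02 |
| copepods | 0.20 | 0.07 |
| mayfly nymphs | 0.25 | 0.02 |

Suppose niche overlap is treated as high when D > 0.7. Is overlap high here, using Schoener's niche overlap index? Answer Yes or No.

Σ|p₁ᵢ − p₂ᵢ| = 0.13 + 0.13 + 0.62 + 0.20 + 0.06 + 0.13 + 0.23 = 1.50
D = 1 − ½ × 1.50 = 1 − 0.750 = 0.2500
D = 0.2500 < 0.7 → No.

No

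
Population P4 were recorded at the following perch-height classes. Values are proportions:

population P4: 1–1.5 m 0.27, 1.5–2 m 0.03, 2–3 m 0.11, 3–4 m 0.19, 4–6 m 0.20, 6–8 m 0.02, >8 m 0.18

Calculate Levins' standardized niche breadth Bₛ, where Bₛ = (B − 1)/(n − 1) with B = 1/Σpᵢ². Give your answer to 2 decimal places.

Σpᵢ² = 0.27² + 0.03² + 0.11² + 0.19² + 0.20² + 0.02² + 0.18² = 0.0729 + 0.0009 + 0.0121 + 0.0361 + 0.0400 + 0.0004 + 0.0324 = 0.1948
B = 1 / 0.1948 = 5.1335
Bₛ = (B − 1)/(n − 1) = (5.1335 − 1)/(7 − 1) = 4.1335/6 = 0.6889

0.69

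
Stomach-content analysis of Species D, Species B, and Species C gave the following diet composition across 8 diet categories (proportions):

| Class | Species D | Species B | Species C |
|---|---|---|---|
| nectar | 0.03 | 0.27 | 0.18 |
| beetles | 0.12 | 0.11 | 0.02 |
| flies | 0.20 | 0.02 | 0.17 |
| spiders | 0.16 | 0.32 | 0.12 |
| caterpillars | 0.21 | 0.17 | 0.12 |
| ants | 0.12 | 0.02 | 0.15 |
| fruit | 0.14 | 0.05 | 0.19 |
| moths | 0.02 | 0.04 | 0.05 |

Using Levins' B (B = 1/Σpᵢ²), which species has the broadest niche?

Species C

Σp_Dᵢ² = 0.03² + 0.12² + 0.20² + 0.16² + 0.21² + 0.12² + 0.14² + 0.02² = 0.0009 + 0.0144 + 0.0400 + 0.0256 + 0.0441 + 0.0144 + 0.0196 + 0.0004 = 0.1594
B_D = 1 / 0.1594 = 6.2735
Σp_Bᵢ² = 0.27² + 0.11² + 0.02² + 0.32² + 0.17² + 0.02² + 0.05² + 0.04² = 0.0729 + 0.0121 + 0.0004 + 0.1024 + 0.0289 + 0.0004 + 0.0025 + 0.0016 = 0.2212
B_B = 1 / 0.2212 = 4.5208
Σp_Cᵢ² = 0.18² + 0.02² + 0.17² + 0.12² + 0.12² + 0.15² + 0.19² + 0.05² = 0.0324 + 0.0004 + 0.0289 + 0.0144 + 0.0144 + 0.0225 + 0.0361 + 0.0025 = 0.1516
B_C = 1 / 0.1516 = 6.5963
Highest B → broadest niche (most generalist): Species C (B = 6.60).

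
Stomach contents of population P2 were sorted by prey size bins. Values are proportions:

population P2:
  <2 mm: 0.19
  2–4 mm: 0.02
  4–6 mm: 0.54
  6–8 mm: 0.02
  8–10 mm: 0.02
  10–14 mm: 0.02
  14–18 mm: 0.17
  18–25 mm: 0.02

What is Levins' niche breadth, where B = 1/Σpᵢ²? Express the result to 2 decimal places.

Σpᵢ² = 0.19² + 0.02² + 0.54² + 0.02² + 0.02² + 0.02² + 0.17² + 0.02² = 0.0361 + 0.0004 + 0.2916 + 0.0004 + 0.0004 + 0.0004 + 0.0289 + 0.0004 = 0.3586
B = 1 / 0.3586 = 2.7886

2.79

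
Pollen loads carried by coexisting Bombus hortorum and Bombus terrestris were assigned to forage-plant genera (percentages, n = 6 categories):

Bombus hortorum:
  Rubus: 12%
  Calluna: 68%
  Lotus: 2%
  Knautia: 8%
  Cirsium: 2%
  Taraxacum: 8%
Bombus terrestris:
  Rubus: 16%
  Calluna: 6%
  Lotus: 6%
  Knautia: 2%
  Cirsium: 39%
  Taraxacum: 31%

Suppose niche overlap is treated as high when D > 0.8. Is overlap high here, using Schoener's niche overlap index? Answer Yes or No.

No

Convert percentages to proportions (divide by 100).
Σ|p₁ᵢ − p₂ᵢ| = 0.04 + 0.62 + 0.04 + 0.06 + 0.37 + 0.23 = 1.36
D = 1 − ½ × 1.36 = 1 − 0.680 = 0.3200
D = 0.3200 < 0.8 → No.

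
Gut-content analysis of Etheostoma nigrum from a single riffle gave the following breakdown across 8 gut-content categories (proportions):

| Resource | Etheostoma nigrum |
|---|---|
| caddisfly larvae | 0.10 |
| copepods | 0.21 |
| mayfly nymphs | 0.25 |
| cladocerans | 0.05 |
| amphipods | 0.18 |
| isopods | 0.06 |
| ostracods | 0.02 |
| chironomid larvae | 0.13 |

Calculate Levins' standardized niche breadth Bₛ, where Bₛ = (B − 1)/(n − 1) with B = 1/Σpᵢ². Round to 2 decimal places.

0.69

Σpᵢ² = 0.10² + 0.21² + 0.25² + 0.05² + 0.18² + 0.06² + 0.02² + 0.13² = 0.0100 + 0.0441 + 0.0625 + 0.0025 + 0.0324 + 0.0036 + 0.0004 + 0.0169 = 0.1724
B = 1 / 0.1724 = 5.8005
Bₛ = (B − 1)/(n − 1) = (5.8005 − 1)/(8 − 1) = 4.8005/7 = 0.6858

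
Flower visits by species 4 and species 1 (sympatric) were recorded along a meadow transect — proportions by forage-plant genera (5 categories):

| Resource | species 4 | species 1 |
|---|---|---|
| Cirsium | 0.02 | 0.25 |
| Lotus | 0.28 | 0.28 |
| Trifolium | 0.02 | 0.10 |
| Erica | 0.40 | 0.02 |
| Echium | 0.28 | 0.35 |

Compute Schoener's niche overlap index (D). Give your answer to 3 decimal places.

Σ|p₁ᵢ − p₂ᵢ| = 0.23 + 0.00 + 0.08 + 0.38 + 0.07 = 0.76
D = 1 − ½ × 0.76 = 1 − 0.380 = 0.62000

0.620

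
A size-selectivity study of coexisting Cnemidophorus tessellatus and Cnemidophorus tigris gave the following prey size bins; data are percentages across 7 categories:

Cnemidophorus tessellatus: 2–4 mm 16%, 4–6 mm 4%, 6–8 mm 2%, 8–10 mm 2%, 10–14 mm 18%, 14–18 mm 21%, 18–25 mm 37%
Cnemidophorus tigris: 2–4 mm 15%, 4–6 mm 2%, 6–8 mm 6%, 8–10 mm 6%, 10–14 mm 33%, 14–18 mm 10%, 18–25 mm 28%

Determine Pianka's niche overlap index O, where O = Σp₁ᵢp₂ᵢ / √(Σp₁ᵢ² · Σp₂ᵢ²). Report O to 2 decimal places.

0.90

Convert percentages to proportions (divide by 100).
Σ p₁ᵢp₂ᵢ = 0.0240 + 0.0008 + 0.0012 + 0.0012 + 0.0594 + 0.0210 + 0.1036 = 0.2112
Σp_1ᵢ² = 0.16² + 0.04² + 0.02² + 0.02² + 0.18² + 0.21² + 0.37² = 0.0256 + 0.0016 + 0.0004 + 0.0004 + 0.0324 + 0.0441 + 0.1369 = 0.2414
Σp_2ᵢ² = 0.15² + 0.02² + 0.06² + 0.06² + 0.33² + 0.10² + 0.28² = 0.0225 + 0.0004 + 0.0036 + 0.0036 + 0.1089 + 0.0100 + 0.0784 = 0.2274
O = 0.2112 / √(0.2414 × 0.2274) = 0.2112 / 0.23430 = 0.9014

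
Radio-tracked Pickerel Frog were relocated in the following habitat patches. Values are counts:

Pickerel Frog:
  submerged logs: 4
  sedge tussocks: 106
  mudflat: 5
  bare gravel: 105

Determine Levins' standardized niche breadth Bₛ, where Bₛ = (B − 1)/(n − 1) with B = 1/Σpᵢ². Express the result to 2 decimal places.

0.39

Proportions for Pickerel Frog (n=220): 4/220=0.0182, 106/220=0.4818, 5/220=0.0227, 105/220=0.4773
Σpᵢ² = 0.0182² + 0.4818² + 0.0227² + 0.4773² = 0.000331 + 0.232131 + 0.000515 + 0.227815 = 0.460792
B = 1 / 0.460792 = 2.1702
Bₛ = (B − 1)/(n − 1) = (2.1702 − 1)/(4 − 1) = 1.1702/3 = 0.3901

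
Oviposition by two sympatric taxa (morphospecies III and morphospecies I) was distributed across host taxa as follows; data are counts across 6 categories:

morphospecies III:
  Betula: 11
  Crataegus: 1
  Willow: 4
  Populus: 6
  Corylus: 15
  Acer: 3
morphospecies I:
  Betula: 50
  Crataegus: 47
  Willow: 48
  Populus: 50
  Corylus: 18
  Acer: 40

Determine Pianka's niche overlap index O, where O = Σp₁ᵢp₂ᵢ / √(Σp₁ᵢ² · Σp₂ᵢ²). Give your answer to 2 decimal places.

0.68

Proportions for morphospecies III (n=40): 11/40=0.2750, 1/40=0.0250, 4/40=0.1000, 6/40=0.1500, 15/40=0.3750, 3/40=0.0750
Proportions for morphospecies I (n=253): 50/253=0.1976, 47/253=0.1858, 48/253=0.1897, 50/253=0.1976, 18/253=0.0711, 40/253=0.1581
Σ p₁ᵢp₂ᵢ = 0.054340 + 0.004645 + 0.018970 + 0.029640 + 0.026663 + 0.011858 = 0.146116
Σp_1ᵢ² = 0.2750² + 0.0250² + 0.1000² + 0.1500² + 0.3750² + 0.0750² = 0.075625 + 0.000625 + 0.010000 + 0.022500 + 0.140625 + 0.005625 = 0.255000
Σp_2ᵢ² = 0.1976² + 0.1858² + 0.1897² + 0.1976² + 0.0711² + 0.1581² = 0.039046 + 0.034522 + 0.035986 + 0.039046 + 0.005055 + 0.024996 = 0.178651
O = 0.146116 / √(0.255000 × 0.178651) = 0.146116 / 0.2134385 = 0.6846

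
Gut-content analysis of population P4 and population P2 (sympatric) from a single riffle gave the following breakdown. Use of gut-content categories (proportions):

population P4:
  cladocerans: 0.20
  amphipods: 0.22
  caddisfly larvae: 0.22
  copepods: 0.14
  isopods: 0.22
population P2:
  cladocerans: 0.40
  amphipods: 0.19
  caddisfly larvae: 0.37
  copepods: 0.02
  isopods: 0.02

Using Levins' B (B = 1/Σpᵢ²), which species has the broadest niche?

population P4

Σp_P4ᵢ² = 0.20² + 0.22² + 0.22² + 0.14² + 0.22² = 0.0400 + 0.0484 + 0.0484 + 0.0196 + 0.0484 = 0.2048
B_P4 = 1 / 0.2048 = 4.8828
Σp_P2ᵢ² = 0.40² + 0.19² + 0.37² + 0.02² + 0.02² = 0.1600 + 0.0361 + 0.1369 + 0.0004 + 0.0004 = 0.3338
B_P2 = 1 / 0.3338 = 2.9958
Highest B → broadest niche (most generalist): population P4 (B = 4.88).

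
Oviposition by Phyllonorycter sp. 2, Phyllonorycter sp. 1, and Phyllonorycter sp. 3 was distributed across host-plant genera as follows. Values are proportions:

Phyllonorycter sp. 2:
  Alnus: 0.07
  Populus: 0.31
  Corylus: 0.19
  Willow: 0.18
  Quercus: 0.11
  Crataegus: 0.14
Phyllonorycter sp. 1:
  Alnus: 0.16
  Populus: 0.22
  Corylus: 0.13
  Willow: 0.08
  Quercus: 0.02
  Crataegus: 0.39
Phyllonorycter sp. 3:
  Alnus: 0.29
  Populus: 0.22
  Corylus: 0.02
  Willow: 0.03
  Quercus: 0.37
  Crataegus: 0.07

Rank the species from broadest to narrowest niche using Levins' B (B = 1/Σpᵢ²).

Σp_2ᵢ² = 0.07² + 0.31² + 0.19² + 0.18² + 0.11² + 0.14² = 0.0049 + 0.0961 + 0.0361 + 0.0324 + 0.0121 + 0.0196 = 0.2012
B_2 = 1 / 0.2012 = 4.9702
Σp_1ᵢ² = 0.16² + 0.22² + 0.13² + 0.08² + 0.02² + 0.39² = 0.0256 + 0.0484 + 0.0169 + 0.0064 + 0.0004 + 0.1521 = 0.2498
B_1 = 1 / 0.2498 = 4.0032
Σp_3ᵢ² = 0.29² + 0.22² + 0.02² + 0.03² + 0.37² + 0.07² = 0.0841 + 0.0484 + 0.0004 + 0.0009 + 0.1369 + 0.0049 = 0.2756
B_3 = 1 / 0.2756 = 3.6284
Ranking by B (broadest → narrowest): Phyllonorycter sp. 2 (4.97) > Phyllonorycter sp. 1 (4.00) > Phyllonorycter sp. 3 (3.63)

Phyllonorycter sp. 2 > Phyllonorycter sp. 1 > Phyllonorycter sp. 3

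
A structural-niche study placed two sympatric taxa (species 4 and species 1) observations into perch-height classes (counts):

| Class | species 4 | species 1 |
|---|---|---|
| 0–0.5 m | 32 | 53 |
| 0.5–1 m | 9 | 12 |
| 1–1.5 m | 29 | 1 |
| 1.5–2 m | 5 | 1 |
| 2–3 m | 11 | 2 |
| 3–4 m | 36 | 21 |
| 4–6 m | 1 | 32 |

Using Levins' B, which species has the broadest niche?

species 4

Proportions for species 4 (n=123): 32/123=0.2602, 9/123=0.0732, 29/123=0.2358, 5/123=0.0407, 11/123=0.0894, 36/123=0.2927, 1/123=0.0081
Proportions for species 1 (n=122): 53/122=0.4344, 12/122=0.0984, 1/122=0.0082, 1/122=0.0082, 2/122=0.0164, 21/122=0.1721, 32/122=0.2623
Σp_4ᵢ² = 0.2602² + 0.0732² + 0.2358² + 0.0407² + 0.0894² + 0.2927² + 0.0081² = 0.067704 + 0.005358 + 0.055602 + 0.001656 + 0.007992 + 0.085673 + 0.000066 = 0.224051
B_4 = 1 / 0.224051 = 4.4633
Σp_1ᵢ² = 0.4344² + 0.0984² + 0.0082² + 0.0082² + 0.0164² + 0.1721² + 0.2623² = 0.188703 + 0.009683 + 0.000067 + 0.000067 + 0.000269 + 0.029618 + 0.068801 = 0.297208
B_1 = 1 / 0.297208 = 3.3646
Highest B → broadest niche (most generalist): species 4 (B = 4.46).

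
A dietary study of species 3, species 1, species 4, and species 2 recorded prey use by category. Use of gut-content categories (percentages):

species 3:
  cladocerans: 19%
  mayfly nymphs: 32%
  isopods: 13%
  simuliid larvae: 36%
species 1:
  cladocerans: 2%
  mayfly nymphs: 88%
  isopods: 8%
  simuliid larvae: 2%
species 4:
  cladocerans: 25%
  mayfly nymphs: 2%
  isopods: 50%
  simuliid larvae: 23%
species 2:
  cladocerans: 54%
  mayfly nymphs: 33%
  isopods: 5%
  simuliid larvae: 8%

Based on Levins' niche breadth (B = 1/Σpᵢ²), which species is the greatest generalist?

Convert percentages to proportions (divide by 100).
Σp_3ᵢ² = 0.19² + 0.32² + 0.13² + 0.36² = 0.0361 + 0.1024 + 0.0169 + 0.1296 = 0.2850
B_3 = 1 / 0.2850 = 3.5088
Σp_1ᵢ² = 0.02² + 0.88² + 0.08² + 0.02² = 0.0004 + 0.7744 + 0.0064 + 0.0004 = 0.7816
B_1 = 1 / 0.7816 = 1.2794
Σp_4ᵢ² = 0.25² + 0.02² + 0.50² + 0.23² = 0.0625 + 0.0004 + 0.2500 + 0.0529 = 0.3658
B_4 = 1 / 0.3658 = 2.7337
Σp_2ᵢ² = 0.54² + 0.33² + 0.05² + 0.08² = 0.2916 + 0.1089 + 0.0025 + 0.0064 = 0.4094
B_2 = 1 / 0.4094 = 2.4426
Highest B → broadest niche (most generalist): species 3 (B = 3.51).

species 3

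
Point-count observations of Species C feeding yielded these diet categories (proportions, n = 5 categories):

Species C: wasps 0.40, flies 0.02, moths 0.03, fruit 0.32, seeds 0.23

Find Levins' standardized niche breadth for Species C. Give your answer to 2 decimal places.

0.54

Σpᵢ² = 0.40² + 0.02² + 0.03² + 0.32² + 0.23² = 0.1600 + 0.0004 + 0.0009 + 0.1024 + 0.0529 = 0.3166
B = 1 / 0.3166 = 3.1586
Bₛ = (B − 1)/(n − 1) = (3.1586 − 1)/(5 − 1) = 2.1586/4 = 0.5397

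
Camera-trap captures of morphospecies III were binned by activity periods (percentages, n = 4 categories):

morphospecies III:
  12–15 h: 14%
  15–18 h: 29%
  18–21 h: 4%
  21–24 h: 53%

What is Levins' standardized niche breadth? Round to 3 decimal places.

0.530

Convert percentages to proportions (divide by 100).
Σpᵢ² = 0.14² + 0.29² + 0.04² + 0.53² = 0.0196 + 0.0841 + 0.0016 + 0.2809 = 0.3862
B = 1 / 0.3862 = 2.58933
Bₛ = (B − 1)/(n − 1) = (2.58933 − 1)/(4 − 1) = 1.58933/3 = 0.52978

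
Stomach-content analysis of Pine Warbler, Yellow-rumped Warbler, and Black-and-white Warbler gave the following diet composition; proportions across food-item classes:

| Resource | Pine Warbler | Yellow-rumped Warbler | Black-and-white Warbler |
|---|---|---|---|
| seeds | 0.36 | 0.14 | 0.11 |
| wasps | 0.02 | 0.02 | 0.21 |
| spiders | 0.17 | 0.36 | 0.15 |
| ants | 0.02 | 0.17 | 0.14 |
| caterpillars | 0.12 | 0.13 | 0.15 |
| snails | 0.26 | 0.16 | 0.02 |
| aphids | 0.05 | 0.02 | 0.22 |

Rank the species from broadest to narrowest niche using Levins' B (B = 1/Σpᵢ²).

Black-and-white Warbler > Yellow-rumped Warbler > Pine Warbler

Σp_Pineᵢ² = 0.36² + 0.02² + 0.17² + 0.02² + 0.12² + 0.26² + 0.05² = 0.1296 + 0.0004 + 0.0289 + 0.0004 + 0.0144 + 0.0676 + 0.0025 = 0.2438
B_Pine = 1 / 0.2438 = 4.1017
Σp_Yellᵢ² = 0.14² + 0.02² + 0.36² + 0.17² + 0.13² + 0.16² + 0.02² = 0.0196 + 0.0004 + 0.1296 + 0.0289 + 0.0169 + 0.0256 + 0.0004 = 0.2214
B_Yell = 1 / 0.2214 = 4.5167
Σp_Blacᵢ² = 0.11² + 0.21² + 0.15² + 0.14² + 0.15² + 0.02² + 0.22² = 0.0121 + 0.0441 + 0.0225 + 0.0196 + 0.0225 + 0.0004 + 0.0484 = 0.1696
B_Blac = 1 / 0.1696 = 5.8962
Ranking by B (broadest → narrowest): Black-and-white Warbler (5.90) > Yellow-rumped Warbler (4.52) > Pine Warbler (4.10)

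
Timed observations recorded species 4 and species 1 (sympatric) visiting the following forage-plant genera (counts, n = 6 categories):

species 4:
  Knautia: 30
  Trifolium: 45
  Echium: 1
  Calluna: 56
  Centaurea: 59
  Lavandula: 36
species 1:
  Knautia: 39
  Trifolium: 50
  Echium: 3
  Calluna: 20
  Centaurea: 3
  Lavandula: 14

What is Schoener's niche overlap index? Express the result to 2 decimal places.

0.62

Proportions for species 4 (n=227): 30/227=0.1322, 45/227=0.1982, 1/227=0.0044, 56/227=0.2467, 59/227=0.2599, 36/227=0.1586
Proportions for species 1 (n=129): 39/129=0.3023, 50/129=0.3876, 3/129=0.0233, 20/129=0.1550, 3/129=0.0233, 14/129=0.1085
Σ|p₁ᵢ − p₂ᵢ| = 0.1701 + 0.1894 + 0.0189 + 0.0917 + 0.2366 + 0.0501 = 0.7568
D = 1 − ½ × 0.7568 = 1 − 0.37840 = 0.62160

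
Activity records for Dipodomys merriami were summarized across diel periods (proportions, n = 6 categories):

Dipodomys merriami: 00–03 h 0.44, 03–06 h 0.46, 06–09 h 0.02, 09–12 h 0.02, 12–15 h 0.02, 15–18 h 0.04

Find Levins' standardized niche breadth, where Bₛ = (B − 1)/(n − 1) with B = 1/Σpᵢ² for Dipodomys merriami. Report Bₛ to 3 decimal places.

Σpᵢ² = 0.44² + 0.46² + 0.02² + 0.02² + 0.02² + 0.04² = 0.1936 + 0.2116 + 0.0004 + 0.0004 + 0.0004 + 0.0016 = 0.4080
B = 1 / 0.4080 = 2.45098
Bₛ = (B − 1)/(n − 1) = (2.45098 − 1)/(6 − 1) = 1.45098/5 = 0.29020

0.290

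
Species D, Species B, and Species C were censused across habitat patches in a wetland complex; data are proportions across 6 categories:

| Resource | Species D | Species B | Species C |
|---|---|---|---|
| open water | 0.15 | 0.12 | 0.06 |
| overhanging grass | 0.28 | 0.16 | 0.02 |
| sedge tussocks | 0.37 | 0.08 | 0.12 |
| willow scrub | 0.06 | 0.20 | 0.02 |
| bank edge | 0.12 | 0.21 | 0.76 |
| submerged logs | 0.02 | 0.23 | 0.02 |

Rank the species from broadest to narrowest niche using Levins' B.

Σp_Dᵢ² = 0.15² + 0.28² + 0.37² + 0.06² + 0.12² + 0.02² = 0.0225 + 0.0784 + 0.1369 + 0.0036 + 0.0144 + 0.0004 = 0.2562
B_D = 1 / 0.2562 = 3.9032
Σp_Bᵢ² = 0.12² + 0.16² + 0.08² + 0.20² + 0.21² + 0.23² = 0.0144 + 0.0256 + 0.0064 + 0.0400 + 0.0441 + 0.0529 = 0.1834
B_B = 1 / 0.1834 = 5.4526
Σp_Cᵢ² = 0.06² + 0.02² + 0.12² + 0.02² + 0.76² + 0.02² = 0.0036 + 0.0004 + 0.0144 + 0.0004 + 0.5776 + 0.0004 = 0.5968
B_C = 1 / 0.5968 = 1.6756
Ranking by B (broadest → narrowest): Species B (5.45) > Species D (3.90) > Species C (1.68)

Species B > Species D > Species C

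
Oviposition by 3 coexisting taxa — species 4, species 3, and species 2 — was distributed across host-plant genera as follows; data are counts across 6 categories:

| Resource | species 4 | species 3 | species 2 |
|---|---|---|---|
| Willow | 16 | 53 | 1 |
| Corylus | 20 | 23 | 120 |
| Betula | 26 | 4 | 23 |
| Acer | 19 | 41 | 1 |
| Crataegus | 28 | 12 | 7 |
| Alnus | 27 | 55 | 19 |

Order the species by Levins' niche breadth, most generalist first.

Proportions for species 4 (n=136): 16/136=0.1176, 20/136=0.1471, 26/136=0.1912, 19/136=0.1397, 28/136=0.2059, 27/136=0.1985
Proportions for species 3 (n=188): 53/188=0.2819, 23/188=0.1223, 4/188=0.0213, 41/188=0.2181, 12/188=0.0638, 55/188=0.2926
Proportions for species 2 (n=171): 1/171=0.0058, 120/171=0.7018, 23/171=0.1345, 1/171=0.0058, 7/171=0.0409, 19/171=0.1111
Σp_4ᵢ² = 0.1176² + 0.1471² + 0.1912² + 0.1397² + 0.2059² + 0.1985² = 0.013830 + 0.021638 + 0.036557 + 0.019516 + 0.042395 + 0.039402 = 0.173338
B_4 = 1 / 0.173338 = 5.7691
Σp_3ᵢ² = 0.2819² + 0.1223² + 0.0213² + 0.2181² + 0.0638² + 0.2926² = 0.079468 + 0.014957 + 0.000454 + 0.047568 + 0.004070 + 0.085615 = 0.232132
B_3 = 1 / 0.232132 = 4.3079
Σp_2ᵢ² = 0.0058² + 0.7018² + 0.1345² + 0.0058² + 0.0409² + 0.1111² = 0.000034 + 0.492523 + 0.018090 + 0.000034 + 0.001673 + 0.012343 = 0.524697
B_2 = 1 / 0.524697 = 1.9059
Ranking by B (broadest → narrowest): species 4 (5.77) > species 3 (4.31) > species 2 (1.91)

species 4 > species 3 > species 2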